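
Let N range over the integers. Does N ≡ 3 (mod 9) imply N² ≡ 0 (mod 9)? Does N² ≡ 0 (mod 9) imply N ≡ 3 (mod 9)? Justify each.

The forward direction holds; the converse fails.

(⇐) This fails: take N = 0. Then 0² = 0 ≡ 0 (mod 9), yet 0 ≡ 0 (mod 9), not 3.

(⇒) Suppose N ≡ 3 (mod 9). Write N = 9j + 3. Then (9j + 3)² = 81j² + 54j + 9 = 9(9j² + 6j + 1) + 0, so N² ≡ 0 (mod 9).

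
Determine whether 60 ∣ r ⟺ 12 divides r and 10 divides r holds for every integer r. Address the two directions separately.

Both directions hold; the statement is true.

(⇒) If 60 ∣ r, write r = 60q. Since 60 = 5·12, r = 12·(5q), so 12 ∣ r; and since 60 = 6·10, r = 10·(6q), so 10 ∣ r.

(⇐) Suppose 12 ∣ r and 10 ∣ r. Any common multiple of 12 and 10 is a multiple of their lcm; here lcm(12, 10) = 12·10/gcd(12, 10) = 120/2 = 60, so 60 ∣ r.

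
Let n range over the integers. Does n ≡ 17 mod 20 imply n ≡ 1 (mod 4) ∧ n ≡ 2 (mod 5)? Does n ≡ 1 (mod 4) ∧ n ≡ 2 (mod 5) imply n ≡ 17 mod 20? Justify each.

[⇒] Suppose n ≡ 17 (mod 20); write n = 20j + 17. Since 4 ∣ 20, reducing mod 4 gives n ≡ 17 ≡ 1 (mod 4); since 5 ∣ 20, reducing mod 5 gives n ≡ 17 ≡ 2 (mod 5).

[⇐] Conversely, if n ≡ 1 (mod 4) and n ≡ 2 (mod 5), then by the Chinese remainder theorem n ≡ 17 (mod 20). This is exactly n ≡ 17 (mod 20).

Both directions hold.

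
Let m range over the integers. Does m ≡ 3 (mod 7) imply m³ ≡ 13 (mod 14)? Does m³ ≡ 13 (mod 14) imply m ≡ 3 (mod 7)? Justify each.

(⇒) fails and (⇐) fails.

(→) This fails: take m = 10. Then 10 ≡ 3 (mod 7), but 10³ = 1000 ≡ 6 (mod 14), not 13.

(←) This fails: take m = 5. Then 5³ = 125 ≡ 13 (mod 14), yet 5 ≡ 5 (mod 7), not 3.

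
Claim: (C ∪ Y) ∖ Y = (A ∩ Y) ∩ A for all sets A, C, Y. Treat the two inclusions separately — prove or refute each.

Neither inclusion holds.

(⊆) This inclusion fails. Take A = ∅, C = {1}, Y = ∅; then 1 ∈ (C ∪ Y) ∖ Y but 1 ∉ (A ∩ Y) ∩ A.

(⊇) This inclusion fails. Take A = {1}, C = ∅, Y = {1}; then 1 ∈ (A ∩ Y) ∩ A but 1 ∉ (C ∪ Y) ∖ Y.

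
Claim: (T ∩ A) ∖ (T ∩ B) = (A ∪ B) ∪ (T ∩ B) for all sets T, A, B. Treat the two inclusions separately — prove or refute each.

(⟹) Let x ∈ (T ∩ A) ∖ (T ∩ B). Then x ∈ T ∩ A and x ∉ B, from which x ∈ (A ∪ B) ∪ (T ∩ B).

(⟸) This inclusion fails. Take T = ∅, A = {1}, B = ∅; then 1 ∈ (A ∪ B) ∪ (T ∩ B) but 1 ∉ (T ∩ A) ∖ (T ∩ B).

The sets are not equal: only the forward inclusion holds.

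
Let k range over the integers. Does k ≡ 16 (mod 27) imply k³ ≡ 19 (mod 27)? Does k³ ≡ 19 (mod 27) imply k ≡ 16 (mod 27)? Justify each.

(←) This fails: take k = 7. Then 7³ = 343 ≡ 19 (mod 27), yet 7 ≡ 7 (mod 27), not 16.

(→) Suppose k ≡ 16 (mod 27). Write k = 27j + 16. Then (27j + 16)³ = 19683j³ + 34992j² + 20736j + 4096 = 27(729j³ + 1296j² + 768j + 151) + 19, so k³ ≡ 19 (mod 27).

Only the forward implication holds.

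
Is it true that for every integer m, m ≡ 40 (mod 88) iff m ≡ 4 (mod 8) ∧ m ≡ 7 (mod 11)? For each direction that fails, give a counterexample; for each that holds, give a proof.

(⇒) fails and (⇐) fails.

(⟹) This fails: m = 40 gives 40 ≡ 40 (mod 88) but 40 ≡ 0 (mod 8), so the conjunction on the right does not hold.

(⟸) This fails: m = 84 satisfies both congruences on the right (84 ≡ 4 mod 8 and 84 ≡ 7 mod 11) yet 84 ≡ 84 (mod 88), not 40.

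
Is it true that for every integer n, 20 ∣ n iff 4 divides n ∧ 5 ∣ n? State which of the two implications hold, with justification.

Both directions hold.

(⇒) If 20 ∣ n, write n = 20q. Since 20 = 5·4, n = 4·(5q), so 4 ∣ n; and since 20 = 4·5, n = 5·(4q), so 5 ∣ n.

(⇐) Suppose 4 ∣ n and 5 ∣ n. Any common multiple of 4 and 5 is a multiple of their lcm; here gcd(4, 5) = 1, so lcm(4, 5) = 4·5 = 20, so 20 ∣ n.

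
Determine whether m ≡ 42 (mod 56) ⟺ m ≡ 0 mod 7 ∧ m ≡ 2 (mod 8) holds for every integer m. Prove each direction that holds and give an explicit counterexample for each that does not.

Both directions hold; the statement is true.

(→) Suppose m ≡ 42 (mod 56); write m = 56j + 42. Since 7 ∣ 56, reducing mod 7 gives m ≡ 42 ≡ 0 (mod 7); since 8 ∣ 56, reducing mod 8 gives m ≡ 42 ≡ 2 (mod 8).

(←) Conversely, if m ≡ 0 (mod 7) and m ≡ 2 (mod 8), then by the Chinese remainder theorem m ≡ 42 (mod 56). This is exactly m ≡ 42 (mod 56).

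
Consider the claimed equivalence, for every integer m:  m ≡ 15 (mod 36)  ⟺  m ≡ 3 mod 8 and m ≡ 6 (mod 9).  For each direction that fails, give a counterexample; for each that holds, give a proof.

Only the reverse direction holds.

[⇒] This fails: m = 15 gives 15 ≡ 15 (mod 36) but 15 ≡ 7 (mod 8), so the conjunction on the right does not hold.

[⇐] Conversely, if m ≡ 3 (mod 8) and m ≡ 6 (mod 9), then by the Chinese remainder theorem m ≡ 51 (mod 72). Since 51 ≡ 15 (mod 36) and 36 ∣ 72, we get m ≡ 15 (mod 36).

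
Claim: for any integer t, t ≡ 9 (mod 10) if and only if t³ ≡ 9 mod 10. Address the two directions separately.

(←) Suppose t³ ≡ 9 (mod 10). The only residue r in {0, …, 9} with r³ ≡ 9 (mod 10) is r = 9, so t ≡ 9 (mod 10).

(→) Suppose t ≡ 9 (mod 10). Write t = 10j + 9. Then (10j + 9)³ = 1000j³ + 2700j² + 2430j + 729 = 10(100j³ + 270j² + 243j + 72) + 9, so t³ ≡ 9 (mod 10).

Equivalent; both directions hold.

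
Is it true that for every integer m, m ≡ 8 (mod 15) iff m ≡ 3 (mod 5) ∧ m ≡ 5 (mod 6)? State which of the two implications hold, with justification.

(⇐) If m ≡ 3 (mod 5) and m ≡ 5 (mod 6), then by the Chinese remainder theorem m ≡ 23 (mod 30). Since 23 ≡ 8 (mod 15) and 15 ∣ 30, we get m ≡ 8 (mod 15).

(⇒) This fails: m = 8 gives 8 ≡ 8 (mod 15) but 8 ≡ 2 (mod 6), so the conjunction on the right does not hold.

(⇒) fails; (⇐) holds.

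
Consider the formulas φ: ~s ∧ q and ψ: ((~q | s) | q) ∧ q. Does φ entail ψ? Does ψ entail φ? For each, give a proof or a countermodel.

The forward direction holds; the converse fails.

(⇐) This fails. Under q = T, s = T, the left side is false but the right side is true.

(⇒) Assume the antecedent. If q is true, ((~q | s) | q) ∧ q reduces to true regardless of the other variables. If q is false, the antecedent cannot hold. Either way ((~q | s) | q) ∧ q holds.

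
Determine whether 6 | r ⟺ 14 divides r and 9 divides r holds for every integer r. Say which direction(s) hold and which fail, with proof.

The forward direction fails; the converse holds.

[⇒] This fails: take r = 6. Certainly 6 ∣ 6, but 14 ∤ 6.

[⇐] Suppose 14 ∣ r and 9 ∣ r. Any common multiple of 14 and 9 is a multiple of their lcm; here gcd(14, 9) = 1, so lcm(14, 9) = 14·9 = 126, so 126 ∣ r. Since 6 ∣ 126, it follows that 6 ∣ r.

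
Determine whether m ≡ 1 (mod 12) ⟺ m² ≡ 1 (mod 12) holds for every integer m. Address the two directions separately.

The forward direction holds; the converse fails.

(⟹) Suppose m ≡ 1 (mod 12). Write m = 12j + 1. Then (12j + 1)² = 144j² + 24j + 1 = 12(12j² + 2j) + 1, so m² ≡ 1 (mod 12).

(⟸) This fails: take m = 5. Then 5² = 25 ≡ 1 (mod 12), yet 5 ≡ 5 (mod 12), not 1.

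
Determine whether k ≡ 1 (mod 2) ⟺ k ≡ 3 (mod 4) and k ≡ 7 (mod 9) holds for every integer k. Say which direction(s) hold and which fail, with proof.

(⇒) This fails: k = 1 gives 1 ≡ 1 (mod 2) but 1 ≡ 1 (mod 4), so the conjunction on the right does not hold.

(⇐) Conversely, if k ≡ 3 (mod 4) and k ≡ 7 (mod 9), then by the Chinese remainder theorem k ≡ 7 (mod 36). Since 7 ≡ 1 (mod 2) and 2 ∣ 36, we get k ≡ 1 (mod 2).

Only the reverse direction holds.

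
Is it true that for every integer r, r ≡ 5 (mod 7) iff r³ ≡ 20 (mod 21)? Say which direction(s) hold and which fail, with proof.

Both directions fail.

Forward direction. This fails: take r = 12. Then 12 ≡ 5 (mod 7), but 12³ = 1728 ≡ 6 (mod 21), not 20.

Converse. This fails: take r = 17. Then 17³ = 4913 ≡ 20 (mod 21), yet 17 ≡ 3 (mod 7), not 5.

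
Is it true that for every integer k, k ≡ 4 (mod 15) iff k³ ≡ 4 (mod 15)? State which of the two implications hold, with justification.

Equivalent; both directions hold.

Converse. Suppose k³ ≡ 4 (mod 15). The only residue r in {0, …, 14} with r³ ≡ 4 (mod 15) is r = 4, so k ≡ 4 (mod 15).

Forward direction. Suppose k ≡ 4 (mod 15). Write k = 15j + 4. Then (15j + 4)³ = 3375j³ + 2700j² + 720j + 64 = 15(225j³ + 180j² + 48j + 4) + 4, so k³ ≡ 4 (mod 15).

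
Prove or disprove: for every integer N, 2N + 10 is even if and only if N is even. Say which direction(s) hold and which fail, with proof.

Not equivalent: only (⇐) holds.

[⇒] This fails: take N = 7. Then 2N + 10 = 24, which is even, yet N = 7 is odd, not even.

[⇐] Suppose N is even. Since 2 is even, 2N is even for every N, so 2N + 10 has the same parity as 10, which is even. Hence 2N + 10 is even.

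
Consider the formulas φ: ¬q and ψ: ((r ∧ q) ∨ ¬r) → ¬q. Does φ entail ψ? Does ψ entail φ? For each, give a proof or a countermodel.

Forward direction. Assume the antecedent. If q is true, the antecedent cannot hold. If q is false, ((r ∧ q) ∨ ¬r) → ¬q reduces to true regardless of the other variables. Either way ((r ∧ q) ∨ ¬r) → ¬q holds.

Converse. Assume the antecedent. If q is true, the antecedent cannot hold. If q is false, ¬q reduces to true regardless of the other variables. Either way ¬q holds.

Both implications hold.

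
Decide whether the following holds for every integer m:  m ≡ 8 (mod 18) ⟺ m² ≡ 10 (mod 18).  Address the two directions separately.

Not equivalent: only (⇒) holds.

[⇒] Suppose m ≡ 8 (mod 18). Write m = 18j + 8. Then (18j + 8)² = 324j² + 288j + 64 = 18(18j² + 16j + 3) + 10, so m² ≡ 10 (mod 18).

[⇐] This fails: take m = 10. Then 10² = 100 ≡ 10 (mod 18), yet 10 ≡ 10 (mod 18), not 8.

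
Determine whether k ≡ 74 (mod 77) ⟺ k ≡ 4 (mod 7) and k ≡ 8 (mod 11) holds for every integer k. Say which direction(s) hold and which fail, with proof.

(→) Suppose k ≡ 74 (mod 77); write k = 77j + 74. Since 7 ∣ 77, reducing mod 7 gives k ≡ 74 ≡ 4 (mod 7); since 11 ∣ 77, reducing mod 11 gives k ≡ 74 ≡ 8 (mod 11).

(←) Conversely, if k ≡ 4 (mod 7) and k ≡ 8 (mod 11), then by the Chinese remainder theorem k ≡ 74 (mod 77). This is exactly k ≡ 74 (mod 77).

Both implications hold.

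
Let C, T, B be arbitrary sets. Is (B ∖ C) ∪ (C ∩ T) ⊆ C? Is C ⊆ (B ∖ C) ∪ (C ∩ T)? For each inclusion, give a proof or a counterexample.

Both inclusions fail.

(⟹) This inclusion fails. Take C = ∅, T = ∅, B = {1}; then 1 ∈ (B ∖ C) ∪ (C ∩ T) but 1 ∉ C.

(⟸) This inclusion fails. Take C = {1}, T = ∅, B = ∅; then 1 ∈ C but 1 ∉ (B ∖ C) ∪ (C ∩ T).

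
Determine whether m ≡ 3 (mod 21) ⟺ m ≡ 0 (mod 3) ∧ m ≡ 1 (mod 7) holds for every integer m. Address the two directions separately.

(⇒) This fails: m = 3 gives 3 ≡ 3 (mod 21) but 3 ≡ 3 (mod 7), so the conjunction on the right does not hold.

(⇐) This fails: m = 15 satisfies both congruences on the right (15 ≡ 0 mod 3 and 15 ≡ 1 mod 7) yet 15 ≡ 15 (mod 21), not 3.

Both directions fail.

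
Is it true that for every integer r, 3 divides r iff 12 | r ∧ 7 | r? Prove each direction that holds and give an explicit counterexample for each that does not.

Only the converse holds.

[⇒] This fails: take r = 3. Certainly 3 ∣ 3, but 12 ∤ 3.

[⇐] Suppose 12 ∣ r and 7 ∣ r. Any common multiple of 12 and 7 is a multiple of their lcm; here gcd(12, 7) = 1, so lcm(12, 7) = 12·7 = 84, so 84 ∣ r. Since 3 ∣ 84, it follows that 3 ∣ r.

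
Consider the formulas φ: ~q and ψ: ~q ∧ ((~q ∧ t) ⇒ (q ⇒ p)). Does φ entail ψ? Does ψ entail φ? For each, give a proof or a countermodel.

Both directions hold; the statement is true.

Converse. Assume the antecedent. If p is true, the antecedent forces (p = T, q = F, t = F) or (p = T, q = F, t = T), and ~q holds there. If p is false, the antecedent forces (p = F, q = F, t = F) or (p = F, q = F, t = T), and ~q holds there. Either way ~q holds.

Forward direction. Assume the antecedent. If p is true, the antecedent forces (p = T, q = F, t = F) or (p = T, q = F, t = T), and ~q ∧ ((~q ∧ t) ⇒ (q ⇒ p)) holds there. If p is false, the antecedent forces (p = F, q = F, t = F) or (p = F, q = F, t = T), and ~q ∧ ((~q ∧ t) ⇒ (q ⇒ p)) holds there. Either way ~q ∧ ((~q ∧ t) ⇒ (q ⇒ p)) holds.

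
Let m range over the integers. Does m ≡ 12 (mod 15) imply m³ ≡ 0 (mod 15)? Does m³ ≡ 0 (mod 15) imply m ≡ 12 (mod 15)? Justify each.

Both directions fail.

(⇒) This fails: take m = 12. Then 12 ≡ 12 (mod 15), but 12³ = 1728 ≡ 3 (mod 15), not 0.

(⇐) This fails: take m = 0. Then 0³ = 0 ≡ 0 (mod 15), yet 0 ≡ 0 (mod 15), not 12.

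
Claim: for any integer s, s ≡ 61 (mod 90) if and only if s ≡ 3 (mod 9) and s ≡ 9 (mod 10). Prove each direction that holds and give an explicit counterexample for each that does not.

[⇒] This fails: s = 61 gives 61 ≡ 61 (mod 90) but 61 ≡ 7 (mod 9), so the conjunction on the right does not hold.

[⇐] This fails: s = 39 satisfies both congruences on the right (39 ≡ 3 mod 9 and 39 ≡ 9 mod 10) yet 39 ≡ 39 (mod 90), not 61.

Both directions fail.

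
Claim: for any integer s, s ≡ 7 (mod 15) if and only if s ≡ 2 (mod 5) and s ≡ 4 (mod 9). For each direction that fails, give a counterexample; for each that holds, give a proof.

(⇒) fails; (⇐) holds.

(→) This fails: s = 37 gives 37 ≡ 7 (mod 15) but 37 ≡ 1 (mod 9), so the conjunction on the right does not hold.

(←) Conversely, if s ≡ 2 (mod 5) and s ≡ 4 (mod 9), then by the Chinese remainder theorem s ≡ 22 (mod 45). Since 22 ≡ 7 (mod 15) and 15 ∣ 45, we get s ≡ 7 (mod 15).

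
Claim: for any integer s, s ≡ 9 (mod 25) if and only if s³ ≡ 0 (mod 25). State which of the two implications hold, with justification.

Both directions fail.

(→) This fails: take s = 9. Then 9 ≡ 9 (mod 25), but 9³ = 729 ≡ 4 (mod 25), not 0.

(←) This fails: take s = 0. Then 0³ = 0 ≡ 0 (mod 25), yet 0 ≡ 0 (mod 25), not 9.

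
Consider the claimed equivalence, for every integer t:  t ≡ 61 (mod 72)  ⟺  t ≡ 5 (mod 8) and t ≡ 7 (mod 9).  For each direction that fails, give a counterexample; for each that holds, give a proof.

Both directions hold.

Forward direction. Suppose t ≡ 61 (mod 72); write t = 72j + 61. Since 8 ∣ 72, reducing mod 8 gives t ≡ 61 ≡ 5 (mod 8); since 9 ∣ 72, reducing mod 9 gives t ≡ 61 ≡ 7 (mod 9).

Converse. If t ≡ 5 (mod 8) and t ≡ 7 (mod 9), then by the Chinese remainder theorem t ≡ 61 (mod 72). This is exactly t ≡ 61 (mod 72).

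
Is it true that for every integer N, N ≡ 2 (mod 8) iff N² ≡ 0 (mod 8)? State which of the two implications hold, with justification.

Both directions fail.

[⇒] This fails: take N = 2. Then 2 ≡ 2 (mod 8), but 2² = 4 ≡ 4 (mod 8), not 0.

[⇐] This fails: take N = 0. Then 0² = 0 ≡ 0 (mod 8), yet 0 ≡ 0 (mod 8), not 2.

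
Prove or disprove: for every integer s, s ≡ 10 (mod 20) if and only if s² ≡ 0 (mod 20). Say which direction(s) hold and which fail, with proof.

Only the forward implication holds.

(⇐) This fails: take s = 0. Then 0² = 0 ≡ 0 (mod 20), yet 0 ≡ 0 (mod 20), not 10.

(⇒) Suppose s ≡ 10 (mod 20). Write s = 20j + 10. Then (20j + 10)² = 400j² + 400j + 100 = 20(20j² + 20j + 5) + 0, so s² ≡ 0 (mod 20).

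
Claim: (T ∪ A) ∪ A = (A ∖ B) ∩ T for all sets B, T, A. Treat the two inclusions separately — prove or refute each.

(⟹) This inclusion fails. Take B = ∅, T = {1}, A = ∅; then 1 ∈ (T ∪ A) ∪ A but 1 ∉ (A ∖ B) ∩ T.

(⟸) Let x ∈ (A ∖ B) ∩ T. Then x ∈ T ∩ A and x ∉ B, from which x ∈ (T ∪ A) ∪ A.

(⊆) fails; (⊇) holds.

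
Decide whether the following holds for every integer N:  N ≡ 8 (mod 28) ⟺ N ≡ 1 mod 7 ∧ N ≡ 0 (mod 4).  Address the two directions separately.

The biconditional holds.

(→) Suppose N ≡ 8 (mod 28); write N = 28j + 8. Since 7 ∣ 28, reducing mod 7 gives N ≡ 8 ≡ 1 (mod 7); since 4 ∣ 28, reducing mod 4 gives N ≡ 8 ≡ 0 (mod 4).

(←) Conversely, if N ≡ 1 (mod 7) and N ≡ 0 (mod 4), then by the Chinese remainder theorem N ≡ 8 (mod 28). This is exactly N ≡ 8 (mod 28).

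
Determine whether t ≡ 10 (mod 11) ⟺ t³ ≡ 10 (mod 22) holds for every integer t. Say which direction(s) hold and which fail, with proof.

[⇐] The residues r modulo 22 with r³ ≡ 10 (mod 22) are exactly {10}, and each is ≡ 10 (mod 11).

[⇒] This fails: take t = 21. Then 21 ≡ 10 (mod 11), but 21³ = 9261 ≡ 21 (mod 22), not 10.

(⇒) fails; (⇐) holds.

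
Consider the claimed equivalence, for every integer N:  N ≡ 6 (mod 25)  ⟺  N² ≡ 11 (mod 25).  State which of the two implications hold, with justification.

[⇐] This fails: take N = 19. Then 19² = 361 ≡ 11 (mod 25), yet 19 ≡ 19 (mod 25), not 6.

[⇒] Suppose N ≡ 6 (mod 25). Write N = 25j + 6. Then (25j + 6)² = 625j² + 300j + 36 = 25(25j² + 12j + 1) + 11, so N² ≡ 11 (mod 25).

Only the forward direction holds.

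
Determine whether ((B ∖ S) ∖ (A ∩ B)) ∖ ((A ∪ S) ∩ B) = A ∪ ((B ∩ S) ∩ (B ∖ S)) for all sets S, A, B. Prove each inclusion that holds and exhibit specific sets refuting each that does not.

Neither inclusion holds.

Forward inclusion. This inclusion fails. Take S = ∅, A = ∅, B = {1}; then 1 ∈ ((B ∖ S) ∖ (A ∩ B)) ∖ ((A ∪ S) ∩ B) but 1 ∉ A ∪ ((B ∩ S) ∩ (B ∖ S)).

Reverse inclusion. This inclusion fails. Take S = ∅, A = {1}, B = ∅; then 1 ∈ A ∪ ((B ∩ S) ∩ (B ∖ S)) but 1 ∉ ((B ∖ S) ∖ (A ∩ B)) ∖ ((A ∪ S) ∩ B).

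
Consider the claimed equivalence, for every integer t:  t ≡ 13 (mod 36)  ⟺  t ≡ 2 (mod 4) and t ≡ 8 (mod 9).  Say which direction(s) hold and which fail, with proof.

[⇒] This fails: t = 13 gives 13 ≡ 13 (mod 36) but 13 ≡ 1 (mod 4), so the conjunction on the right does not hold.

[⇐] This fails: t = 26 satisfies both congruences on the right (26 ≡ 2 mod 4 and 26 ≡ 8 mod 9) yet 26 ≡ 26 (mod 36), not 13.

Neither implication holds.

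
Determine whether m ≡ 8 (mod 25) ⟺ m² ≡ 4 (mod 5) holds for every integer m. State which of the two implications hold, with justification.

Only the forward direction holds.

(←) This fails: take m = 2. Then 2² = 4 ≡ 4 (mod 5), yet 2 ≡ 2 (mod 25), not 8.

(→) Suppose m ≡ 8 (mod 25). Then m² ≡ 8² = 64 (mod 25), and since 5 ∣ 25, also m² ≡ 4 (mod 5).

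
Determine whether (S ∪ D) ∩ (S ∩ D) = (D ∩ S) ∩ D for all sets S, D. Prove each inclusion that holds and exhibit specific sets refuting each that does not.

Both inclusions hold.

(⟹) Let x ∈ (S ∪ D) ∩ (S ∩ D). Then x ∈ S ∩ D, from which x ∈ (D ∩ S) ∩ D.

(⟸) Let x ∈ (D ∩ S) ∩ D. Then x ∈ S ∩ D, from which x ∈ (S ∪ D) ∩ (S ∩ D).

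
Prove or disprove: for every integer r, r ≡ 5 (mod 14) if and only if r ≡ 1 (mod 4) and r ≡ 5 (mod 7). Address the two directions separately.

Not equivalent: only (⇐) holds.

Forward direction. This fails: r = 19 gives 19 ≡ 5 (mod 14) but 19 ≡ 3 (mod 4), so the conjunction on the right does not hold.

Converse. If r ≡ 1 (mod 4) and r ≡ 5 (mod 7), then by the Chinese remainder theorem r ≡ 5 (mod 28). Since 5 ≡ 5 (mod 14) and 14 ∣ 28, we get r ≡ 5 (mod 14).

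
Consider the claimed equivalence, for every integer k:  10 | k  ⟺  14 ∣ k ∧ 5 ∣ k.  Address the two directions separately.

(⟹) This fails: take k = 10. Certainly 10 ∣ 10, but 14 ∤ 10.

(⟸) Suppose 14 ∣ k and 5 ∣ k. Any common multiple of 14 and 5 is a multiple of their lcm; here gcd(14, 5) = 1, so lcm(14, 5) = 14·5 = 70, so 70 ∣ k. Since 10 ∣ 70, it follows that 10 ∣ k.

Not equivalent: only (⇐) holds.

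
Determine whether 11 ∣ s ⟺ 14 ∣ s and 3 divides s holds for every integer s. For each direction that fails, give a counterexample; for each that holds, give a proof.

Neither implication holds.

(⇒) This fails: take s = 11. Certainly 11 ∣ 11, but 14 ∤ 11.

(⇐) This fails: take s = 42. Both 14 ∣ 42 and 3 ∣ 42, yet 42 is not a multiple of 11 (since 42 = 3·11 + 9), so 11 ∤ 42.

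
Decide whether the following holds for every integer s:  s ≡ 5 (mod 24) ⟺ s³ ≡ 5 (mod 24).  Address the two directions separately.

Both directions hold; the statement is true.

[⇒] Suppose s ≡ 5 (mod 24). Write s = 24j + 5. Then (24j + 5)³ = 13824j³ + 8640j² + 1800j + 125 = 24(576j³ + 360j² + 75j + 5) + 5, so s³ ≡ 5 (mod 24).

[⇐] Conversely, suppose s³ ≡ 5 (mod 24). The only residue r in {0, …, 23} with r³ ≡ 5 (mod 24) is r = 5, so s ≡ 5 (mod 24).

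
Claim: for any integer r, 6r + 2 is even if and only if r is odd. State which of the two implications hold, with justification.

(→) This fails: take r = 0. Then 6r + 2 = 2, which is even, yet r = 0 is even, not odd.

(←) Suppose r is odd. Since 6 is even, 6r is even for every r, so 6r + 2 has the same parity as 2, which is even. Hence 6r + 2 is even.

(⇒) fails; (⇐) holds.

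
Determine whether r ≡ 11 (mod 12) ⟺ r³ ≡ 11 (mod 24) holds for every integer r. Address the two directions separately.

Only the converse holds.

[⇒] This fails: take r = 23. Then 23 ≡ 11 (mod 12), but 23³ = 12167 ≡ 23 (mod 24), not 11.

[⇐] Conversely, the residues r modulo 24 with r³ ≡ 11 (mod 24) are exactly {11}, and each is ≡ 11 (mod 12).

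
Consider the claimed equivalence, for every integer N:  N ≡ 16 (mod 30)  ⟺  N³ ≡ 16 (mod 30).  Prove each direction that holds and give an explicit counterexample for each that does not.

(→) Suppose N ≡ 16 (mod 30). Write N = 30j + 16. Then (30j + 16)³ = 27000j³ + 43200j² + 23040j + 4096 = 30(900j³ + 1440j² + 768j + 136) + 16, so N³ ≡ 16 (mod 30).

(←) Conversely, suppose N³ ≡ 16 (mod 30). The only residue r in {0, …, 29} with r³ ≡ 16 (mod 30) is r = 16, so N ≡ 16 (mod 30).

The biconditional holds.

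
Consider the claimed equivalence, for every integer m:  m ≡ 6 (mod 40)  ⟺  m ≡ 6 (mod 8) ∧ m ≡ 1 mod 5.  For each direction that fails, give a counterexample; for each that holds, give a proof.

(⟹) Suppose m ≡ 6 (mod 40); write m = 40j + 6. Since 8 ∣ 40, reducing mod 8 gives m ≡ 6 (mod 8); since 5 ∣ 40, reducing mod 5 gives m ≡ 6 ≡ 1 (mod 5).

(⟸) Conversely, if m ≡ 6 (mod 8) and m ≡ 1 (mod 5), then by the Chinese remainder theorem m ≡ 6 (mod 40). This is exactly m ≡ 6 (mod 40).

Both directions hold; the statement is true.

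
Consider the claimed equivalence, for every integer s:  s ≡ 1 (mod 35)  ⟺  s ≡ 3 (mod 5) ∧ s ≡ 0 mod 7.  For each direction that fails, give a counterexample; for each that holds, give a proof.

(⇒) fails and (⇐) fails.

(⇒) This fails: s = 1 gives 1 ≡ 1 (mod 35) but 1 ≡ 1 (mod 5), so the conjunction on the right does not hold.

(⇐) This fails: s = 28 satisfies both congruences on the right (28 ≡ 3 mod 5 and 28 ≡ 0 mod 7) yet 28 ≡ 28 (mod 35), not 1.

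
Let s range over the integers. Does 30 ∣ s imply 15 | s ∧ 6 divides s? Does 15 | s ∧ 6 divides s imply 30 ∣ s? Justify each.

(→) If 30 ∣ s, write s = 30q. Since 30 = 2·15, s = 15·(2q), so 15 ∣ s; and since 30 = 5·6, s = 6·(5q), so 6 ∣ s.

(←) Suppose 15 ∣ s and 6 ∣ s. Any common multiple of 15 and 6 is a multiple of their lcm; here lcm(15, 6) = 15·6/gcd(15, 6) = 90/3 = 30, so 30 ∣ s.

Both directions hold; the statement is true.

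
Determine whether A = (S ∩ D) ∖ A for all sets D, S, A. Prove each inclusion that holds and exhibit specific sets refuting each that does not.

Forward inclusion. This inclusion fails. Take D = ∅, S = ∅, A = {1}; then 1 ∈ A but 1 ∉ (S ∩ D) ∖ A.

Reverse inclusion. This inclusion fails. Take D = {1}, S = {1}, A = ∅; then 1 ∈ (S ∩ D) ∖ A but 1 ∉ A.

Neither inclusion holds.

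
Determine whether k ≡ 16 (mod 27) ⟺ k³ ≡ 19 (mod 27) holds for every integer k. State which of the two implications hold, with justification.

The forward direction holds; the converse fails.

(→) Suppose k ≡ 16 (mod 27). Write k = 27j + 16. Then (27j + 16)³ = 19683j³ + 34992j² + 20736j + 4096 = 27(729j³ + 1296j² + 768j + 151) + 19, so k³ ≡ 19 (mod 27).

(←) This fails: take k = 7. Then 7³ = 343 ≡ 19 (mod 27), yet 7 ≡ 7 (mod 27), not 16.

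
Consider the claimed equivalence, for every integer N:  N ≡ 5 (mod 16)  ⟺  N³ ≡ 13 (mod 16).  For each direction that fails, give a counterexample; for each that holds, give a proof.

(→) Suppose N ≡ 5 (mod 16). Write N = 16j + 5. Then (16j + 5)³ = 4096j³ + 3840j² + 1200j + 125 = 16(256j³ + 240j² + 75j + 7) + 13, so N³ ≡ 13 (mod 16).

(←) Conversely, suppose N³ ≡ 13 (mod 16). The only residue r in {0, …, 15} with r³ ≡ 13 (mod 16) is r = 5, so N ≡ 5 (mod 16).

Both implications hold.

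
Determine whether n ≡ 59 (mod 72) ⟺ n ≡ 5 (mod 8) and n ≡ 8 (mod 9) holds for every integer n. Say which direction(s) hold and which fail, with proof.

(⟹) This fails: n = 59 gives 59 ≡ 59 (mod 72) but 59 ≡ 3 (mod 8), so the conjunction on the right does not hold.

(⟸) This fails: n = 53 satisfies both congruences on the right (53 ≡ 5 mod 8 and 53 ≡ 8 mod 9) yet 53 ≡ 53 (mod 72), not 59.

Neither direction holds.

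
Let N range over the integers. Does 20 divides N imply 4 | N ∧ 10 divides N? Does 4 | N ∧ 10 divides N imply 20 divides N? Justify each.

Forward direction. If 20 ∣ N, write N = 20q. Since 20 = 5·4, N = 4·(5q), so 4 ∣ N; and since 20 = 2·10, N = 10·(2q), so 10 ∣ N.

Converse. Suppose 4 ∣ N and 10 ∣ N. Any common multiple of 4 and 10 is a multiple of their lcm; here lcm(4, 10) = 4·10/gcd(4, 10) = 40/2 = 20, so 20 ∣ N.

Both implications hold.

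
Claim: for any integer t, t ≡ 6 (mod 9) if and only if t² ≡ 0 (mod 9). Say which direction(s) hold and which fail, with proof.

(⟹) Suppose t ≡ 6 (mod 9). Write t = 9j + 6. Then (9j + 6)² = 81j² + 108j + 36 = 9(9j² + 12j + 4) + 0, so t² ≡ 0 (mod 9).

(⟸) This fails: take t = 0. Then 0² = 0 ≡ 0 (mod 9), yet 0 ≡ 0 (mod 9), not 6.

Only the forward implication holds.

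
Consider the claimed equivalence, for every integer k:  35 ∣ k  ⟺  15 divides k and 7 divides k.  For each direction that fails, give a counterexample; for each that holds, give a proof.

Only the reverse direction holds.

Forward direction. This fails: take k = 35. Certainly 35 ∣ 35, but 15 ∤ 35.

Converse. Suppose 15 ∣ k and 7 ∣ k. Any common multiple of 15 and 7 is a multiple of their lcm; here gcd(15, 7) = 1, so lcm(15, 7) = 15·7 = 105, so 105 ∣ k. Since 35 ∣ 105, it follows that 35 ∣ k.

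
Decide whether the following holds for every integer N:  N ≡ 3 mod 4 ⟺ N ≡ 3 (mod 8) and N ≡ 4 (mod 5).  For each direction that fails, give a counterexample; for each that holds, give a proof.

Only the converse holds.

(⟸) If N ≡ 3 (mod 8) and N ≡ 4 (mod 5), then by the Chinese remainder theorem N ≡ 19 (mod 40). Since 19 ≡ 3 (mod 4) and 4 ∣ 40, we get N ≡ 3 (mod 4).

(⟹) This fails: N = 3 gives 3 ≡ 3 (mod 4) but 3 ≡ 3 (mod 5), so the conjunction on the right does not hold.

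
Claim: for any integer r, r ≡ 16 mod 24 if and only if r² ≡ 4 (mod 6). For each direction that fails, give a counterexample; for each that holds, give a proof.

Not equivalent: only (⇒) holds.

[⇒] Suppose r ≡ 16 (mod 24). Then r² ≡ 16² = 256 (mod 24), and since 6 ∣ 24, also r² ≡ 4 (mod 6).

[⇐] This fails: take r = 2. Then 2² = 4 ≡ 4 (mod 6), yet 2 ≡ 2 (mod 24), not 16.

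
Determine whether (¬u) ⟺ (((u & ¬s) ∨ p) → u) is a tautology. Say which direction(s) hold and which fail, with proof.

(⟹) This fails. Under s = F, u = F, p = T, the left side is true but the right side is false.

(⟸) This fails. Under s = F, u = T, p = F, the left side is false but the right side is true.

Neither direction holds.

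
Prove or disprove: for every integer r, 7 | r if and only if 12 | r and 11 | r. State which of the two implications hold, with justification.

(⟹) This fails: take r = 7. Certainly 7 ∣ 7, but 12 ∤ 7.

(⟸) This fails: take r = 132. Both 12 ∣ 132 and 11 ∣ 132, yet 132 is not a multiple of 7 (since 132 = 18·7 + 6), so 7 ∤ 132.

Both directions fail.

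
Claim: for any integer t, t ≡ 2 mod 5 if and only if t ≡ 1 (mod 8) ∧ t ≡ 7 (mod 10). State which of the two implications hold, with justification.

(⇒) fails; (⇐) holds.

Forward direction. This fails: t = 32 gives 32 ≡ 2 (mod 5) but 32 ≡ 0 (mod 8), so the conjunction on the right does not hold.

Converse. If t ≡ 1 (mod 8) and t ≡ 7 (mod 10), then by the Chinese remainder theorem t ≡ 17 (mod 40). Since 17 ≡ 2 (mod 5) and 5 ∣ 40, we get t ≡ 2 (mod 5).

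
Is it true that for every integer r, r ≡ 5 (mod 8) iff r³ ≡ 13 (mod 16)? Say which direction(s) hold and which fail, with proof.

The forward direction fails; the converse holds.

Forward direction. This fails: take r = 13. Then 13 ≡ 5 (mod 8), but 13³ = 2197 ≡ 5 (mod 16), not 13.

Converse. The residues r modulo 16 with r³ ≡ 13 (mod 16) are exactly {5}, and each is ≡ 5 (mod 8).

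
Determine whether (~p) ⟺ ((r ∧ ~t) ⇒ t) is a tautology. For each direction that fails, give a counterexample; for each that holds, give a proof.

(⇒) This fails. Under t = F, p = F, r = T, the left side is true but the right side is false.

(⇐) This fails. Under t = F, p = T, r = F, the left side is false but the right side is true.

Neither implication holds.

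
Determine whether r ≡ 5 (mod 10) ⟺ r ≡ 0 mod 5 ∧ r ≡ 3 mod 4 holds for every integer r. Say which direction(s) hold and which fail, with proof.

Forward direction. This fails: r = 5 gives 5 ≡ 5 (mod 10) but 5 ≡ 1 (mod 4), so the conjunction on the right does not hold.

Converse. If r ≡ 0 (mod 5) and r ≡ 3 (mod 4), then by the Chinese remainder theorem r ≡ 15 (mod 20). Since 15 ≡ 5 (mod 10) and 10 ∣ 20, we get r ≡ 5 (mod 10).

Not equivalent: only (⇐) holds.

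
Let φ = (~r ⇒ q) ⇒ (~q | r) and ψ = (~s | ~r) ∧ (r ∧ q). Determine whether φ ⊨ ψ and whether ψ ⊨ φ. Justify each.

(⟸) Assume the antecedent. If q is true, the antecedent forces (q = T, r = T, s = F), and (~r ⇒ q) ⇒ (~q | r) holds there. If q is false, the antecedent cannot hold. Either way (~r ⇒ q) ⇒ (~q | r) holds.

(⟹) This fails. Under q = F, r = F, s = F, the left side is true but the right side is false.

Only the reverse direction holds.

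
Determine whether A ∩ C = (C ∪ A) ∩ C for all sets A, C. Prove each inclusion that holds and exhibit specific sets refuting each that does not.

(⟹) Let x ∈ A ∩ C. Then x ∈ A ∩ C, from which x ∈ (C ∪ A) ∩ C.

(⟸) This inclusion fails. Take A = ∅, C = {1}; then 1 ∈ (C ∪ A) ∩ C but 1 ∉ A ∩ C.

The sets are not equal: only the forward inclusion holds.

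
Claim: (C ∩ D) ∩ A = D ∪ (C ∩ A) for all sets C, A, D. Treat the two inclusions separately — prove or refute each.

(⊆) holds; (⊇) fails.

(⟹) Let x ∈ (C ∩ D) ∩ A. Then x ∈ C ∩ A ∩ D, from which x ∈ D ∪ (C ∩ A).

(⟸) This inclusion fails. Take C = {1}, A = {1}, D = ∅; then 1 ∈ D ∪ (C ∩ A) but 1 ∉ (C ∩ D) ∩ A.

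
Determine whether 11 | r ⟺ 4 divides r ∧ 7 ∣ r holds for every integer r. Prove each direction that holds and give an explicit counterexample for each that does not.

(⇒) fails and (⇐) fails.

[⇒] This fails: take r = 11. Certainly 11 ∣ 11, but 4 ∤ 11.

[⇐] This fails: take r = 28. Both 4 ∣ 28 and 7 ∣ 28, yet 28 is not a multiple of 11 (since 28 = 2·11 + 6), so 11 ∤ 28.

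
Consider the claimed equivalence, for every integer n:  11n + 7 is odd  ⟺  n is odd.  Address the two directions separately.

(→) This fails: n = 2 gives 11n + 7 = 29, which is odd, but 2 is even, not odd.

(←) This also fails: n = 7 is odd, but 11n + 7 = 84 is even, not odd.

(⇒) fails and (⇐) fails.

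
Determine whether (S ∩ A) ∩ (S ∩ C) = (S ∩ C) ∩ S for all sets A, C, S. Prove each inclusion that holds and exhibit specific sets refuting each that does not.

(⊆) Let x ∈ (S ∩ A) ∩ (S ∩ C). Then x ∈ A ∩ C ∩ S, from which x ∈ (S ∩ C) ∩ S.

(⊇) This inclusion fails. Take A = ∅, C = {1}, S = {1}; then 1 ∈ (S ∩ C) ∩ S but 1 ∉ (S ∩ A) ∩ (S ∩ C).

(⊆) holds; (⊇) fails.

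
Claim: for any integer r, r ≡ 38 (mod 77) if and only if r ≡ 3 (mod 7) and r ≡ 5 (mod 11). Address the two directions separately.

Both implications hold.

(→) Suppose r ≡ 38 (mod 77); write r = 77j + 38. Since 7 ∣ 77, reducing mod 7 gives r ≡ 38 ≡ 3 (mod 7); since 11 ∣ 77, reducing mod 11 gives r ≡ 38 ≡ 5 (mod 11).

(←) Conversely, if r ≡ 3 (mod 7) and r ≡ 5 (mod 11), then by the Chinese remainder theorem r ≡ 38 (mod 77). This is exactly r ≡ 38 (mod 77).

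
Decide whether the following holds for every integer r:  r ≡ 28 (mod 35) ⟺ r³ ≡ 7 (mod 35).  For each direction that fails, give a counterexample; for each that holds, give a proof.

(⇒) Suppose r ≡ 28 (mod 35). Write r = 35j + 28. Then (35j + 28)³ = 42875j³ + 102900j² + 82320j + 21952 = 35(1225j³ + 2940j² + 2352j + 627) + 7, so r³ ≡ 7 (mod 35).

(⇐) Conversely, suppose r³ ≡ 7 (mod 35). The only residue r in {0, …, 34} with r³ ≡ 7 (mod 35) is r = 28, so r ≡ 28 (mod 35).

Both directions hold.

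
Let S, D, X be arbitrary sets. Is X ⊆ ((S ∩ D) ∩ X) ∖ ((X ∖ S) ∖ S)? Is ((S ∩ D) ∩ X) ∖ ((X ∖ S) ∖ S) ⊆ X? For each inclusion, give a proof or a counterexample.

Only the reverse inclusion holds.

(⟸) Let x ∈ ((S ∩ D) ∩ X) ∖ ((X ∖ S) ∖ S). Then x ∈ S ∩ D ∩ X, from which x ∈ X.

(⟹) This inclusion fails. Take S = ∅, D = ∅, X = {1}; then 1 ∈ X but 1 ∉ ((S ∩ D) ∩ X) ∖ ((X ∖ S) ∖ S).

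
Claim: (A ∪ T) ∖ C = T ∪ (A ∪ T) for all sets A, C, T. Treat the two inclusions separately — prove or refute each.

(⊆) holds; (⊇) fails.

Forward inclusion. Let x ∈ (A ∪ T) ∖ C. Then either x ∈ A and x ∉ C, T; or x ∈ T and x ∉ A, C; or x ∈ A ∩ T and x ∉ C. In each case x ∈ T ∪ (A ∪ T), so (A ∪ T) ∖ C ⊆ T ∪ (A ∪ T).

Reverse inclusion. This inclusion fails. Take A = {1}, C = {1}, T = ∅; then 1 ∈ T ∪ (A ∪ T) but 1 ∉ (A ∪ T) ∖ C.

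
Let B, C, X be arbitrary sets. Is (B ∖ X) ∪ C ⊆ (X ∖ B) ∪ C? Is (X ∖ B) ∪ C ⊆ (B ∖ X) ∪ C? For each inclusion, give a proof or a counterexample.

(⊆) This inclusion fails. Take B = {1}, C = ∅, X = ∅; then 1 ∈ (B ∖ X) ∪ C but 1 ∉ (X ∖ B) ∪ C.

(⊇) This inclusion fails. Take B = ∅, C = ∅, X = {1}; then 1 ∈ (X ∖ B) ∪ C but 1 ∉ (B ∖ X) ∪ C.

Both inclusions fail.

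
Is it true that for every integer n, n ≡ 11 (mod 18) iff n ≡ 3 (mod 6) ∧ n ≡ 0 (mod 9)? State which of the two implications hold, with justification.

Both directions fail.

(⇒) This fails: n = 11 gives 11 ≡ 11 (mod 18) but 11 ≡ 5 (mod 6), so the conjunction on the right does not hold.

(⇐) This fails: n = 9 satisfies both congruences on the right (9 ≡ 3 mod 6 and 9 ≡ 0 mod 9) yet 9 ≡ 9 (mod 18), not 11.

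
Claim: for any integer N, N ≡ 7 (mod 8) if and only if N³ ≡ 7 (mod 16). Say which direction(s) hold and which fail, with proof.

(⇒) fails; (⇐) holds.

Converse. The residues r modulo 16 with r³ ≡ 7 (mod 16) are exactly {7}, and each is ≡ 7 (mod 8).

Forward direction. This fails: take N = 15. Then 15 ≡ 7 (mod 8), but 15³ = 3375 ≡ 15 (mod 16), not 7.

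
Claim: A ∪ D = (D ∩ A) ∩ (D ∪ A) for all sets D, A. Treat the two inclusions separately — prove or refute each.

(⊆) This inclusion fails. Take D = {1}, A = ∅; then 1 ∈ A ∪ D but 1 ∉ (D ∩ A) ∩ (D ∪ A).

(⊇) Let x ∈ (D ∩ A) ∩ (D ∪ A). Then x ∈ D ∩ A, from which x ∈ A ∪ D.

(⊆) fails; (⊇) holds.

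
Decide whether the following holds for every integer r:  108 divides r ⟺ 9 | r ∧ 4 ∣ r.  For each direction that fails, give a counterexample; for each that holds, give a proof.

Not equivalent: only (⇒) holds.

[⇒] If 108 ∣ r, write r = 108q. Since 108 = 12·9, r = 9·(12q), so 9 ∣ r; and since 108 = 27·4, r = 4·(27q), so 4 ∣ r.

[⇐] This fails: take r = 36. Both 9 ∣ 36 and 4 ∣ 36, yet 36 is not a multiple of 108 (since 36 = 0·108 + 36), so 108 ∤ 36.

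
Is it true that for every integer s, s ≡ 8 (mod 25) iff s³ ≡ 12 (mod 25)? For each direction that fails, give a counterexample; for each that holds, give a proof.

(⟹) Suppose s ≡ 8 (mod 25). Write s = 25j + 8. Then (25j + 8)³ = 15625j³ + 15000j² + 4800j + 512 = 25(625j³ + 600j² + 192j + 20) + 12, so s³ ≡ 12 (mod 25).

(⟸) Conversely, suppose s³ ≡ 12 (mod 25). The only residue r in {0, …, 24} with r³ ≡ 12 (mod 25) is r = 8, so s ≡ 8 (mod 25).

Equivalent; both directions hold.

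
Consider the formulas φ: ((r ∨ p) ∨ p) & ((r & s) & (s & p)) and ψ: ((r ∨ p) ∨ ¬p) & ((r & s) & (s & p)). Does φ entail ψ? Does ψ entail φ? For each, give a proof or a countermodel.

The biconditional holds.

Forward direction. Assume the antecedent. If r is true, the antecedent forces (r = T, s = T, p = T), and the consequent holds there. If r is false, the antecedent cannot hold. Either way the consequent holds.

Converse. Assume the antecedent. If r is true, the antecedent forces (r = T, s = T, p = T), and the consequent holds there. If r is false, the antecedent cannot hold. Either way the consequent holds.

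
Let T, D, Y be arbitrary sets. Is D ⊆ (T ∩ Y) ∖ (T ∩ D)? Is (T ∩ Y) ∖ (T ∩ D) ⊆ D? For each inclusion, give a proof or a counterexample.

(⟹) This inclusion fails. Take T = ∅, D = {1}, Y = ∅; then 1 ∈ D but 1 ∉ (T ∩ Y) ∖ (T ∩ D).

(⟸) This inclusion fails. Take T = {1}, D = ∅, Y = {1}; then 1 ∈ (T ∩ Y) ∖ (T ∩ D) but 1 ∉ D.

Neither inclusion holds.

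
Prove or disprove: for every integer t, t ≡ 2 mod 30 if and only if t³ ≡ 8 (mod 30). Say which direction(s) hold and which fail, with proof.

Both directions hold.

(⟹) Suppose t ≡ 2 mod 30. Write t = 30j + 2. Then (30j + 2)³ = 27000j³ + 5400j² + 360j + 8 = 30(900j³ + 180j² + 12j) + 8, so t³ ≡ 8 (mod 30).

(⟸) Conversely, suppose t³ ≡ 8 (mod 30). The only residue r in {0, …, 29} with r³ ≡ 8 (mod 30) is r = 2, so t ≡ 2 (mod 30).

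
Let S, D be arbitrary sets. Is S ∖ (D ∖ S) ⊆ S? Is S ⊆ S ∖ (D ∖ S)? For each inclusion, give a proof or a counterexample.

Both inclusions hold.

(⟹) Let x ∈ S ∖ (D ∖ S). Then either x ∈ S and x ∉ D; or x ∈ S ∩ D. In each case x ∈ S, so S ∖ (D ∖ S) ⊆ S.

(⟸) Let x ∈ S. Then either x ∈ S and x ∉ D; or x ∈ S ∩ D. In each case x ∈ S ∖ (D ∖ S), so S ⊆ S ∖ (D ∖ S).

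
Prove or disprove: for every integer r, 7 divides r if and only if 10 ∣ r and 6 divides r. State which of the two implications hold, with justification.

Forward direction. This fails: take r = 7. Certainly 7 ∣ 7, but 10 ∤ 7.

Converse. This fails: take r = 30. Both 10 ∣ 30 and 6 ∣ 30, yet 30 is not a multiple of 7 (since 30 = 4·7 + 2), so 7 ∤ 30.

Neither direction holds.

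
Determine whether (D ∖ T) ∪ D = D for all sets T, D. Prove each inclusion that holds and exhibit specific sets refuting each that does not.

(⟸) Let x ∈ D. Then either x ∈ D and x ∉ T; or x ∈ T ∩ D. In each case x ∈ (D ∖ T) ∪ D, so D ⊆ (D ∖ T) ∪ D.

(⟹) Let x ∈ (D ∖ T) ∪ D. Then either x ∈ D and x ∉ T; or x ∈ T ∩ D. In each case x ∈ D, so (D ∖ T) ∪ D ⊆ D.

Both inclusions hold.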